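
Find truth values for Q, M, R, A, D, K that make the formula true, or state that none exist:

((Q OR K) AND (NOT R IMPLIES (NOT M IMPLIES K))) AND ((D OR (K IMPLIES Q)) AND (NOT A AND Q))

Q: True; M: False; R: False; A: False; D: False; K: True

  (Q OR K) AND (NOT R IMPLIES (NOT M IMPLIES K)) = True
    Q OR K = True
    NOT R IMPLIES (NOT M IMPLIES K) = True
      NOT R = True
      NOT M IMPLIES K = True
        NOT M = True
  (D OR (K IMPLIES Q)) AND (NOT A AND Q) = True
    D OR (K IMPLIES Q) = True
      K IMPLIES Q = True
    NOT A AND Q = True
      NOT A = True
Both conjuncts True, so the formula holds.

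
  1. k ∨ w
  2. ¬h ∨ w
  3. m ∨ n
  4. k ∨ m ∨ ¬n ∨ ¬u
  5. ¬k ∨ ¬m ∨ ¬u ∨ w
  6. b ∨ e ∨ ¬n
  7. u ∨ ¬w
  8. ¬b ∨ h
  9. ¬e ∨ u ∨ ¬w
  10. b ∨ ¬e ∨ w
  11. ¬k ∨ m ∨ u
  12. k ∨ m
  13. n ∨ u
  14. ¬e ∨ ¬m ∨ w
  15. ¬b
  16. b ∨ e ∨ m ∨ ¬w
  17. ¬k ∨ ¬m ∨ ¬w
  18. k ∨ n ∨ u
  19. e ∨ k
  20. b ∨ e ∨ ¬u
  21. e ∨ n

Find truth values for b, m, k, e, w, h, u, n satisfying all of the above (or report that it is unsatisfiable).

b: False; m: False; k: True; e: True; w: True; h: True; u: True; n: True

Unit clause (¬b) forces b = False.
Set m = False.
  then (m ∨ n) forces n = True.
  then (b ∨ e ∨ ¬n) forces e = True.
  then (b ∨ ¬e ∨ w) forces w = True.
  then (k ∨ m) forces k = True.
  then (u ∨ ¬w) forces u = True.
Set h = True.
All clauses satisfied.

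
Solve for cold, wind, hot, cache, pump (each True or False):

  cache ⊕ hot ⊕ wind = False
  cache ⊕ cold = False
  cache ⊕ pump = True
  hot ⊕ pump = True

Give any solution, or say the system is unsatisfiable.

cold=F; wind=F; hot=F; cache=F; pump=T

cache ⊕ hot ⊕ wind = F ⊕ F ⊕ F = False ✓
cache ⊕ cold = F ⊕ F = False ✓
cache ⊕ pump = F ⊕ T = True ✓
hot ⊕ pump = F ⊕ T = True ✓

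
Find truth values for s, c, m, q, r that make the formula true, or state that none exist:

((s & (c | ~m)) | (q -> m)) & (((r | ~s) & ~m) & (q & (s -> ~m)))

s = True, c = False, m = False, q = True, r = True

  (s & (c | ~m)) | (q -> m) = True
    s & (c | ~m) = True
      c | ~m = True
        ~m = True
    q -> m = False
  ((r | ~s) & ~m) & (q & (s -> ~m)) = True
    (r | ~s) & ~m = True
      r | ~s = True
        ~s = False
      ~m = True
    q & (s -> ~m) = True
      s -> ~m = True
        ~m = True
Both conjuncts True, so the formula holds.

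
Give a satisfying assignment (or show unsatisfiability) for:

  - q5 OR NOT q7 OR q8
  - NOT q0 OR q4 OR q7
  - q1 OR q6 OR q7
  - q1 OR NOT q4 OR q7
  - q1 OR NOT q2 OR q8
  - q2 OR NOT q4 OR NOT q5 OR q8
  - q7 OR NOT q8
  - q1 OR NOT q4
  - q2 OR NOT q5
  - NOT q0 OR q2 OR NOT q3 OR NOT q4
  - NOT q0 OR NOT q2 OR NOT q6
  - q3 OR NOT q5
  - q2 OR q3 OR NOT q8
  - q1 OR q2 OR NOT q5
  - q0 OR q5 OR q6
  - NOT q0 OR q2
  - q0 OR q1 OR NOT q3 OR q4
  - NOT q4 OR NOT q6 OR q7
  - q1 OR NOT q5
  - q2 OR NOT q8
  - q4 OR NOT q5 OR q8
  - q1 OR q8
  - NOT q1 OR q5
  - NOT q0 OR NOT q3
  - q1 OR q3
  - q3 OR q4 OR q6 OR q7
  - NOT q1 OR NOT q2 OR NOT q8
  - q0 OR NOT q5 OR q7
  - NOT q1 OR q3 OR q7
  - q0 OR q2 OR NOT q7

Set q0 = False.
Try q1 = False:
  (q1 OR NOT q4) forces q4 = False.
  (q0 OR q1 OR NOT q3 OR q4) forces q3 = False.
  clause (q1 OR q3) is falsified — backtrack.
So q1 = True.
  then (NOT q1 OR q5) forces q5 = True.
  then (q0 OR NOT q5 OR q7) forces q7 = True.
  then (q0 OR q2 OR NOT q7) forces q2 = True.
  then (q3 OR NOT q5) forces q3 = True.
  then (NOT q1 OR NOT q2 OR NOT q8) forces q8 = False.
  then (q4 OR NOT q5 OR q8) forces q4 = True.
Set q6 = True.
All clauses satisfied.

q0=F, q1=T, q2=T, q3=T, q4=T, q5=T, q6=T, q7=T, q8=F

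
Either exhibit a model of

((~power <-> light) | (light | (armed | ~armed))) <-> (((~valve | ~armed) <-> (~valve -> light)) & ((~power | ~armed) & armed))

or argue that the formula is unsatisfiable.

power: False; valve: False; light: True; armed: True

  ((~power <-> light) | (light | (armed | ~armed))) <-> (((~valve | ~armed) <-> (~valve -> light)) & ((~power | ~armed) & armed)) = True
    (~power <-> light) | (light | (armed | ~armed)) = True
      ~power <-> light = True
        ~power = True
      light | (armed | ~armed) = True
        armed | ~armed = True
          ~armed = False
    ((~valve | ~armed) <-> (~valve -> light)) & ((~power | ~armed) & armed) = True
      (~valve | ~armed) <-> (~valve -> light) = True
        ~valve | ~armed = True
          ~valve = True
          ~armed = False
        ~valve -> light = True
          ~valve = True
      (~power | ~armed) & armed = True
        ~power | ~armed = True
          ~power = True
          ~armed = False
The formula evaluates to True.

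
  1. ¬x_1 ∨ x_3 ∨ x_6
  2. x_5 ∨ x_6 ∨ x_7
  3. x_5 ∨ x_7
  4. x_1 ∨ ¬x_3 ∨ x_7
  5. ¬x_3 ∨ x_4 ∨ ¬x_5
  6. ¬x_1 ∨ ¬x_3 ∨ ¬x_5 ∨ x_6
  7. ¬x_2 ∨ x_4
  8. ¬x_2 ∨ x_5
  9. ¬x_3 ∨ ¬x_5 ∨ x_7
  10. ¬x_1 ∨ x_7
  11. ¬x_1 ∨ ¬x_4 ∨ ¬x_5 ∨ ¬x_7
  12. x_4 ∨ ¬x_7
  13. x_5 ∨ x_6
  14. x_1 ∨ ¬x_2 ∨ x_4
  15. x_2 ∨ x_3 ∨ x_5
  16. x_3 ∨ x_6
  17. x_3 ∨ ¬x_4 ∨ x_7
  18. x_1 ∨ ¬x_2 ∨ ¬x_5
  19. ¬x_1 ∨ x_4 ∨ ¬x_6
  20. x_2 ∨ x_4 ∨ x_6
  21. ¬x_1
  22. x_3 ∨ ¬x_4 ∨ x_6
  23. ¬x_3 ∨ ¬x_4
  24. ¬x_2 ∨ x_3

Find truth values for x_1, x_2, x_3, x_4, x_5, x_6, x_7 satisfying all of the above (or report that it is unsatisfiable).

x_1=F, x_2=F, x_3=F, x_4=F, x_5=T, x_6=T, x_7=F

Unit clause (¬x_1) forces x_1 = False.
Try x_2 = True:
  (¬x_2 ∨ x_4) forces x_4 = True.
  (¬x_2 ∨ x_5) forces x_5 = True.
  clause (x_1 ∨ ¬x_2 ∨ ¬x_5) is falsified — backtrack.
So x_2 = False.
Set x_3 = False.
  then (x_2 ∨ x_3 ∨ x_5) forces x_5 = True.
  then (x_3 ∨ x_6) forces x_6 = True.
Set x_4 = False.
  then (x_4 ∨ ¬x_7) forces x_7 = False.
All clauses satisfied.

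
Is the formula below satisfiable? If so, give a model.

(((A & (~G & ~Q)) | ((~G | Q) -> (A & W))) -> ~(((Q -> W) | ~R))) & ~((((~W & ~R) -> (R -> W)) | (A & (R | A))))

UNSATISFIABLE

The conjunct ~((((~W & ~R) -> (R -> W)) | (A & (R | A)))) is unsatisfiable on its own:
  W=F, A=F, R=F: evaluates to False.
  W=F, A=F, R=T: evaluates to False.
  W=F, A=T, R=F: evaluates to False.
  W=F, A=T, R=T: evaluates to False.
  W=T, A=F, R=F: evaluates to False.
  W=T, A=F, R=T: evaluates to False.
  W=T, A=T, R=F: evaluates to False.
  W=T, A=T, R=T: evaluates to False.
So the whole conjunction is unsatisfiable.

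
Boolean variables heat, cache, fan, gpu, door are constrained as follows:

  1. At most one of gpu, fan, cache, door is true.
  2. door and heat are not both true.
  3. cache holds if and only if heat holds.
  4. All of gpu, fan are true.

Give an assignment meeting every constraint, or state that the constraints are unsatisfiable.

Case fan = True:
  (1) with fan=T forces gpu = False.
  Constraint (4) is violated (gpu=F) — contradiction.
Case fan = False:
  Constraint (4) is violated (fan=F) — contradiction.
Both cases fail — unsatisfiable.

No satisfying assignment exists.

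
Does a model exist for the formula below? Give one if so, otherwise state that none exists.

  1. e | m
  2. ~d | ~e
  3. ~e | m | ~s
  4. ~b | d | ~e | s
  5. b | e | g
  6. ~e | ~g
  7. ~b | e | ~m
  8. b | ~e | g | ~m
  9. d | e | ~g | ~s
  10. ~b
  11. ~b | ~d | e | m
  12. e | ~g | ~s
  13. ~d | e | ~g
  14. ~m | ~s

Unit clause (~b) forces b = False.
Try s = True:
  (~m | ~s) forces m = False.
  (e | m) forces e = True.
  clause (~e | m | ~s) is falsified — backtrack.
So s = False.
Set m = True.
Set g = True.
  then (~e | ~g) forces e = False.
  then (~d | e | ~g) forces d = False.
All clauses satisfied.

b = False, s = False, m = True, g = True, d = False, e = False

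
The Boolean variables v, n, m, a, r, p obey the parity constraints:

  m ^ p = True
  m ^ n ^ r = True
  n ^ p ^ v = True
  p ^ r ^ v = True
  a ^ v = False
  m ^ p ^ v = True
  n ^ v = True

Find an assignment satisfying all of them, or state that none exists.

v=F; n=T; m=T; a=F; r=T; p=F

m ^ p = T ^ F = True ✓
m ^ n ^ r = T ^ T ^ T = True ✓
n ^ p ^ v = T ^ F ^ F = True ✓
p ^ r ^ v = F ^ T ^ F = True ✓
a ^ v = F ^ F = False ✓
m ^ p ^ v = T ^ F ^ F = True ✓
n ^ v = T ^ F = True ✓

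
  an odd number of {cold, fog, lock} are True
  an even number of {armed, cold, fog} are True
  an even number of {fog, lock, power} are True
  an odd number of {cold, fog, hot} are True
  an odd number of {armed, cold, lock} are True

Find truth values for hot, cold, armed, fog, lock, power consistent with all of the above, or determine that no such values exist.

hot = True; cold = False; armed = False; fog = False; lock = True; power = True

{cold, fog, lock}: 1 true → odd ✓
{armed, cold, fog}: 0 true → even ✓
{fog, lock, power}: 2 true → even ✓
{cold, fog, hot}: 1 true → odd ✓
{armed, cold, lock}: 1 true → odd ✓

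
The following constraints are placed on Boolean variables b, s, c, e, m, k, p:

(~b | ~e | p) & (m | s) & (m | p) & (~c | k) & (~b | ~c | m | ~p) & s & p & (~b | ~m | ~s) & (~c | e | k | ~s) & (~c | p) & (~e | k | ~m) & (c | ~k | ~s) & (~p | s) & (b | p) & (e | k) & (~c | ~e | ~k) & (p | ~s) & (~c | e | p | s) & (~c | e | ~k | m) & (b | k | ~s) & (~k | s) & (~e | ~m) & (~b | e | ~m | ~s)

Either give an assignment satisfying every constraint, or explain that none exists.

Unit clause (s) forces s = True.
Unit clause (p) forces p = True.
Set b = False.
  then (b | k | ~s) forces k = True.
  then (c | ~k | ~s) forces c = True.
  then (~c | ~e | ~k) forces e = False.
  then (~c | e | ~k | m) forces m = True.
All clauses satisfied.

b = False, s = True, c = True, e = False, m = True, k = True, p = True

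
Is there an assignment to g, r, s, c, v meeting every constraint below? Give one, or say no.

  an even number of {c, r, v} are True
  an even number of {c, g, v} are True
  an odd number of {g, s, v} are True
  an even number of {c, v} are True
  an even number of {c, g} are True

g=F, r=F, s=T, c=F, v=F

{c, r, v}: 0 true → even ✓
{c, g, v}: 0 true → even ✓
{g, s, v}: 1 true → odd ✓
{c, v}: 0 true → even ✓
{c, g}: 0 true → even ✓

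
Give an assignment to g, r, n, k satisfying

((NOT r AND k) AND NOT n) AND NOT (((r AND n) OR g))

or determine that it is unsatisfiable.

g=F, r=F, n=F, k=T

  (NOT r AND k) AND NOT n = True
    NOT r AND k = True
      NOT r = True
    NOT n = True
  NOT (((r AND n) OR g)) = True
    (r AND n) OR g = False
      r AND n = False
Both conjuncts True, so the formula holds.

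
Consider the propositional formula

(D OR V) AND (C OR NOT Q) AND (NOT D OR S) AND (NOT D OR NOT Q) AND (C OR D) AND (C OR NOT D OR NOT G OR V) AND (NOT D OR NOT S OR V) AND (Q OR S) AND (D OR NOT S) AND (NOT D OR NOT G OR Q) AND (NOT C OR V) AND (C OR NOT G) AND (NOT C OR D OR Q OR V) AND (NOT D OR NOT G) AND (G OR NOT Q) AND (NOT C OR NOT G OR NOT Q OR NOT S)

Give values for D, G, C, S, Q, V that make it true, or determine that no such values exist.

Set D = True.
  then (NOT D OR S) forces S = True.
  then (NOT D OR NOT Q) forces Q = False.
  then (NOT D OR NOT S OR V) forces V = True.
  then (NOT D OR NOT G OR Q) forces G = False.
Set C = False.
All clauses satisfied.

D=T, G=F, C=F, S=T, Q=F, V=T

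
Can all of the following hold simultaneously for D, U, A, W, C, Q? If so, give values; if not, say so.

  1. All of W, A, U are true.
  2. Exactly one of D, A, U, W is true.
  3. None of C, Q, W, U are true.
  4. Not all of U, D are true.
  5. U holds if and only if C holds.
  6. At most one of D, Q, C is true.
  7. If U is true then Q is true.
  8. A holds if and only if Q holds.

The formula is unsatisfiable.

Case U = True:
  Constraint (3) is violated (U=T) — contradiction.
Case U = False:
  Constraint (1) is violated (U=F) — contradiction.
Both cases fail — unsatisfiable.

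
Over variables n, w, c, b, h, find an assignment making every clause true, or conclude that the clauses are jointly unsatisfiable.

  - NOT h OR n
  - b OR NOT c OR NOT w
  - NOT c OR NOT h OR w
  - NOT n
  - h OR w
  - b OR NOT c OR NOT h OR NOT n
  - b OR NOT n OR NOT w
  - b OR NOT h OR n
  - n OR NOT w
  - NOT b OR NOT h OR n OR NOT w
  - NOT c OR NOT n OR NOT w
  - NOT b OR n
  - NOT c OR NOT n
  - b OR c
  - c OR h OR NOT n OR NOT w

Case n = True:
  Clause (NOT n) is falsified — contradiction.
Case n = False:
  (NOT h OR n) forces h = False.
  (h OR w) forces w = True.
  Clause (n OR NOT w) is falsified — contradiction.
Both cases fail, so the formula is unsatisfiable.

UNSATISFIABLE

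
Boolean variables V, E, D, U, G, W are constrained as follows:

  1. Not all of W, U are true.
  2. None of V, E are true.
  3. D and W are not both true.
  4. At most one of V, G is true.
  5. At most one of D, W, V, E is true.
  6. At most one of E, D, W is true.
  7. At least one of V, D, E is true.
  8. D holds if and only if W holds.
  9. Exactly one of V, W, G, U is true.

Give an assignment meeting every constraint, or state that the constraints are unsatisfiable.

Case V = True:
  Constraint (2) is violated (V=T) — contradiction.
Case V = False:
  (2) forces E = False.
  (7) with V=F, E=F forces D = True.
  (3) with D=T forces W = False.
  Constraint (8) is violated (D=T, W=F) — contradiction.
Both cases fail — unsatisfiable.

No satisfying assignment exists.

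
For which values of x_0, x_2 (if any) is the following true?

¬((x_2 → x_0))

x_0: False, x_2: True

  ¬((x_2 → x_0)) = True
    x_2 → x_0 = False
The formula evaluates to True.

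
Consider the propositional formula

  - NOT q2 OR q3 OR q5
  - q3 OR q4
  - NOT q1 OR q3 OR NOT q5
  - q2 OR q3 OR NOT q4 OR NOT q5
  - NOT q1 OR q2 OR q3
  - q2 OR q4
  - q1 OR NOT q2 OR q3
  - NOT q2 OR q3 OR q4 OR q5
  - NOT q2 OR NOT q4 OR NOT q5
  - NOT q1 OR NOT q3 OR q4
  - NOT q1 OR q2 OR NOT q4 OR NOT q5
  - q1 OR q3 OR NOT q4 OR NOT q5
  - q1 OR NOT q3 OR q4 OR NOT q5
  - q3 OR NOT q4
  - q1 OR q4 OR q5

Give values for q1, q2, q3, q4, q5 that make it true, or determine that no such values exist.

q1=F, q2=T, q3=T, q4=T, q5=F

Set q1 = False.
Set q2 = True.
  then (q1 OR NOT q2 OR q3) forces q3 = True.
Try q4 = False:
  (q1 OR NOT q3 OR q4 OR NOT q5) forces q5 = False.
  clause (q1 OR q4 OR q5) is falsified — backtrack.
So q4 = True.
  then (NOT q2 OR NOT q4 OR NOT q5) forces q5 = False.
All clauses satisfied.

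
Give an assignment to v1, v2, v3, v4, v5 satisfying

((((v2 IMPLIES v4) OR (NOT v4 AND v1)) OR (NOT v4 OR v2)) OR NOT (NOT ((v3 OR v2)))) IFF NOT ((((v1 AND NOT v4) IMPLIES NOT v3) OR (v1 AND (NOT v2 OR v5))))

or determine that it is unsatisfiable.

v1 = True; v2 = True; v3 = True; v4 = False; v5 = False

  ((((v2 IMPLIES v4) OR (NOT v4 AND v1)) OR (NOT v4 OR v2)) OR NOT (NOT ((v3 OR v2)))) IFF NOT ((((v1 AND NOT v4) IMPLIES NOT v3) OR (v1 AND (NOT v2 OR v5)))) = True
    (((v2 IMPLIES v4) OR (NOT v4 AND v1)) OR (NOT v4 OR v2)) OR NOT (NOT ((v3 OR v2))) = True
      ((v2 IMPLIES v4) OR (NOT v4 AND v1)) OR (NOT v4 OR v2) = True
        (v2 IMPLIES v4) OR (NOT v4 AND v1) = True
          v2 IMPLIES v4 = False
          NOT v4 AND v1 = True
            NOT v4 = True
        NOT v4 OR v2 = True
          NOT v4 = True
      NOT (NOT ((v3 OR v2))) = True
        NOT ((v3 OR v2)) = False
          v3 OR v2 = True
    NOT ((((v1 AND NOT v4) IMPLIES NOT v3) OR (v1 AND (NOT v2 OR v5)))) = True
      ((v1 AND NOT v4) IMPLIES NOT v3) OR (v1 AND (NOT v2 OR v5)) = False
        (v1 AND NOT v4) IMPLIES NOT v3 = False
          v1 AND NOT v4 = True
            NOT v4 = True
          NOT v3 = False
        v1 AND (NOT v2 OR v5) = False
          NOT v2 OR v5 = False
            NOT v2 = False
The formula evaluates to True.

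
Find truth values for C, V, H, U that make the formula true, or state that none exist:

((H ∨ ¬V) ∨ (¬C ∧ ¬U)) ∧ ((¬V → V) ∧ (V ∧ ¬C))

C = False, V = True, H = False, U = False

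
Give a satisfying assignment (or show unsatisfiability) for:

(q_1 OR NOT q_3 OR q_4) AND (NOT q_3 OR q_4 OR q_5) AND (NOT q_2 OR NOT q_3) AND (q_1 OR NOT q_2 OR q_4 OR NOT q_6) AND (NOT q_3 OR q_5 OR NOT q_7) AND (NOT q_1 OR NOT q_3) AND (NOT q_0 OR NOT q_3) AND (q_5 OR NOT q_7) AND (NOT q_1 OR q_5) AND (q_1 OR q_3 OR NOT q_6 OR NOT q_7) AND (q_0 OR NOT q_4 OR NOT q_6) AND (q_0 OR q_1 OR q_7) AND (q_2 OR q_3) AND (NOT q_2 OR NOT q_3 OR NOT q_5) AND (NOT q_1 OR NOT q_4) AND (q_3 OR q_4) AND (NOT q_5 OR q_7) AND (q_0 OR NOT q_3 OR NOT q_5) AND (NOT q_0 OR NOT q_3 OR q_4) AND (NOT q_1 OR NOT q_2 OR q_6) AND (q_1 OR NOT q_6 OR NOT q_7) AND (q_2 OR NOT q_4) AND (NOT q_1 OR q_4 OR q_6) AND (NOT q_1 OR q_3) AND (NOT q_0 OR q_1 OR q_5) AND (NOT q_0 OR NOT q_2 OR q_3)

q_0: False; q_1: False; q_2: True; q_3: False; q_4: True; q_5: True; q_6: False; q_7: True

Try q_0 = True:
  (NOT q_0 OR NOT q_3) forces q_3 = False.
  (q_2 OR q_3) forces q_2 = True.
  clause (NOT q_0 OR NOT q_2 OR q_3) is falsified — backtrack.
So q_0 = False.
Set q_1 = False.
  then (q_0 OR q_1 OR q_7) forces q_7 = True.
  then (q_1 OR NOT q_6 OR NOT q_7) forces q_6 = False.
  then (q_5 OR NOT q_7) forces q_5 = True.
  then (q_0 OR NOT q_3 OR NOT q_5) forces q_3 = False.
  then (q_2 OR q_3) forces q_2 = True.
  then (q_3 OR q_4) forces q_4 = True.
All clauses satisfied.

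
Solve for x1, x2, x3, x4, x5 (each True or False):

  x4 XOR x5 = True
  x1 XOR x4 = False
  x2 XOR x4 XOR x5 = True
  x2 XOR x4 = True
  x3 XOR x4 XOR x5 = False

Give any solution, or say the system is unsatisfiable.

x1 = True, x2 = False, x3 = True, x4 = True, x5 = False

x4 XOR x5 = T XOR F = True ✓
x1 XOR x4 = T XOR T = False ✓
x2 XOR x4 XOR x5 = F XOR T XOR F = True ✓
x2 XOR x4 = F XOR T = True ✓
x3 XOR x4 XOR x5 = T XOR T XOR F = False ✓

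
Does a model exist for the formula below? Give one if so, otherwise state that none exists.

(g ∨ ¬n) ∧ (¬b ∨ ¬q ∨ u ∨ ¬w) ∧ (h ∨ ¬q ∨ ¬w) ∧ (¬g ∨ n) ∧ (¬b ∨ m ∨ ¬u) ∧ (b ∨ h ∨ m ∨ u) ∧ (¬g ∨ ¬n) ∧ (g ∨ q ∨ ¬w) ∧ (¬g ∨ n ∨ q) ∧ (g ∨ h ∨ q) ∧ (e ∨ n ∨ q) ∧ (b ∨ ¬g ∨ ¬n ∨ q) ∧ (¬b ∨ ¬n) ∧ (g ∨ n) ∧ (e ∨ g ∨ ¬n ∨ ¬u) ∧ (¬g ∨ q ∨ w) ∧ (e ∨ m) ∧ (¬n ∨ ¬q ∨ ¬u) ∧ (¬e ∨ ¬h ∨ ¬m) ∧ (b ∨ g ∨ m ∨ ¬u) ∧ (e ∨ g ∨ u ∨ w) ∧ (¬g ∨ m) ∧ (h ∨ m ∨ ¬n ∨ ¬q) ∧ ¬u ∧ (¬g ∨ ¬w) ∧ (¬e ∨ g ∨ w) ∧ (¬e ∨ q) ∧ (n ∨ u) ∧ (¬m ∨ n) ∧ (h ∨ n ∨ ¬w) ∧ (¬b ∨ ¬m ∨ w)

The formula is unsatisfiable.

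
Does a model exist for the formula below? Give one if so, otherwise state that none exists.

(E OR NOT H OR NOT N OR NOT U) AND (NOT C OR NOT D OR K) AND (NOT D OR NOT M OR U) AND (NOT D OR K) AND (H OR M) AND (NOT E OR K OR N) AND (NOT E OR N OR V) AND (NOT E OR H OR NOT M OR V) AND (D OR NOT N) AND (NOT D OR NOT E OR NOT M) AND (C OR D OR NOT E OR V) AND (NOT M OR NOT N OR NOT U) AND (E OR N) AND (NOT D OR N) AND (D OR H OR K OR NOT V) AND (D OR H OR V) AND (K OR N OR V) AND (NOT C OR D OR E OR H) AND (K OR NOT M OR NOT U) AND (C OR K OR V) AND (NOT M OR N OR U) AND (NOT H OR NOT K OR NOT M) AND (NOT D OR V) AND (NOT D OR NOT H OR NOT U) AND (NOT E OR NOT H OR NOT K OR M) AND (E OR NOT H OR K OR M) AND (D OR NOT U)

M = False, H = True, C = True, V = True, E = False, U = False, K = True, D = True, N = True

Set M = False.
  then (H OR M) forces H = True.
Set C = True.
Try V = False:
  (NOT D OR V) forces D = False.
  (D OR NOT N) forces N = False.
  (NOT E OR N OR V) forces E = False.
  clause (E OR N) is falsified — backtrack.
So V = True.
Try E = True:
  (NOT E OR NOT H OR NOT K OR M) forces K = False.
  (NOT C OR NOT D OR K) forces D = False.
  (NOT E OR K OR N) forces N = True.
  clause (D OR NOT N) is falsified — backtrack.
So E = False.
  then (E OR N) forces N = True.
  then (E OR NOT H OR K OR M) forces K = True.
  then (E OR NOT H OR NOT N OR NOT U) forces U = False.
  then (D OR NOT N) forces D = True.
All clauses satisfied.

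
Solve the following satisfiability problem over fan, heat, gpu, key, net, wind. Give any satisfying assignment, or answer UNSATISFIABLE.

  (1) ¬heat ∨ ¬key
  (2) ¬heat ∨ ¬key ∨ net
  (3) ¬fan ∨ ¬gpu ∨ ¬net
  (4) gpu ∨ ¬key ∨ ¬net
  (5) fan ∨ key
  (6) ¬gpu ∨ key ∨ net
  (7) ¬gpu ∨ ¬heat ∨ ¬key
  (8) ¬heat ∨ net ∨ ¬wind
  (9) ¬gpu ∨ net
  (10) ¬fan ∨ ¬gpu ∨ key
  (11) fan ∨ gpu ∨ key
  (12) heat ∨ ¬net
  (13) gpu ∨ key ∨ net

Set fan = False.
  then (fan ∨ key) forces key = True.
  then (¬heat ∨ ¬key) forces heat = False.
  then (heat ∨ ¬net) forces net = False.
  then (¬gpu ∨ net) forces gpu = False.
Set wind = False.
All clauses satisfied.

fan: False, heat: False, gpu: False, key: True, net: False, wind: False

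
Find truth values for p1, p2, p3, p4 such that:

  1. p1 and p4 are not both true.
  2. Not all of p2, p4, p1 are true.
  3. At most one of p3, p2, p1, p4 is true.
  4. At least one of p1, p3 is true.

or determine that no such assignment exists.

p1 = False; p2 = False; p3 = True; p4 = False

  (1) p1=F, p4=F — not both ✓
  (2) {p2, p4, p1}: 0/3 true — not all ✓
  (3) {p3, p2, p1, p4}: 1 true — at most one ✓
  (4) {p1, p3}: 1 true — at least one ✓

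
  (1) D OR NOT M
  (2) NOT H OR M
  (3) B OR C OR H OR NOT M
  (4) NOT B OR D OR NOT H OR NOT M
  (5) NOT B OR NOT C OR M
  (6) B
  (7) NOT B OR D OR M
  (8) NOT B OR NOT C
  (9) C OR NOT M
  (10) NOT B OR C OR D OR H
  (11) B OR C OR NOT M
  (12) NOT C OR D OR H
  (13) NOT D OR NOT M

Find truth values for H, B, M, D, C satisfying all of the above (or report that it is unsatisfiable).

Unit clause (B) forces B = True.
In (NOT B OR NOT C) only NOT C is left, so C = False.
In (C OR NOT M) only NOT M is left, so M = False.
In (NOT H OR M) only NOT H is left, so H = False.
In (NOT B OR D OR M) only D is left, so D = True.
All clauses satisfied.

H: False, B: True, M: False, D: True, C: False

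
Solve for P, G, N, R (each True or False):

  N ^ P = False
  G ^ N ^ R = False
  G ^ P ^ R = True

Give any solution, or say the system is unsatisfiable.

No satisfying assignment exists.

Adding constraints 1, 2, 3 mod 2: every variable appears an even number of times on the left, so the left side is 0.
But the right sides sum to 1 (mod 2). 0 ≠ 1 — the system is inconsistent.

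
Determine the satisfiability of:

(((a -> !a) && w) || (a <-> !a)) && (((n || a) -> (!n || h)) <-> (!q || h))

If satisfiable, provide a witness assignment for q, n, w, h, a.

q: True, n: True, w: True, h: True, a: False

  ((a -> !a) && w) || (a <-> !a) = True
    (a -> !a) && w = True
      a -> !a = True
        !a = True
    a <-> !a = False
      !a = True
  ((n || a) -> (!n || h)) <-> (!q || h) = True
    (n || a) -> (!n || h) = True
      n || a = True
      !n || h = True
        !n = False
    !q || h = True
      !q = False
Both conjuncts True, so the formula holds.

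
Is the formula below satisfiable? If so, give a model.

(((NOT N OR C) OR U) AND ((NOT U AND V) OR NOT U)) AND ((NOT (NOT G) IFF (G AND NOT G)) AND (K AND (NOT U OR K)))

C = False, V = True, G = False, U = False, N = False, K = True

  ((NOT N OR C) OR U) AND ((NOT U AND V) OR NOT U) = True
    (NOT N OR C) OR U = True
      NOT N OR C = True
        NOT N = True
    (NOT U AND V) OR NOT U = True
      NOT U AND V = True
        NOT U = True
      NOT U = True
  (NOT (NOT G) IFF (G AND NOT G)) AND (K AND (NOT U OR K)) = True
    NOT (NOT G) IFF (G AND NOT G) = True
      NOT (NOT G) = False
        NOT G = True
      G AND NOT G = False
        NOT G = True
    K AND (NOT U OR K) = True
      NOT U OR K = True
        NOT U = True
Both conjuncts True, so the formula holds.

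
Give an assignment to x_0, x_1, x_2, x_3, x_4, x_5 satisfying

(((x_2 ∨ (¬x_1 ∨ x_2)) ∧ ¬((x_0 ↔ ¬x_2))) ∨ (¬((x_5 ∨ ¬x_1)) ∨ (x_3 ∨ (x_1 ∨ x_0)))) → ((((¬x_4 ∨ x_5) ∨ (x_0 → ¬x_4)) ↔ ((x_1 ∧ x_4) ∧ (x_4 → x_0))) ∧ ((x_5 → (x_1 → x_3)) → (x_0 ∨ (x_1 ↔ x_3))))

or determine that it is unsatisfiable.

x_0: True, x_1: False, x_2: False, x_3: True, x_4: True, x_5: False

  (((x_2 ∨ (¬x_1 ∨ x_2)) ∧ ¬((x_0 ↔ ¬x_2))) ∨ (¬((x_5 ∨ ¬x_1)) ∨ (x_3 ∨ (x_1 ∨ x_0)))) → ((((¬x_4 ∨ x_5) ∨ (x_0 → ¬x_4)) ↔ ((x_1 ∧ x_4) ∧ (x_4 → x_0))) ∧ ((x_5 → (x_1 → x_3)) → (x_0 ∨ (x_1 ↔ x_3)))) = True
    ((x_2 ∨ (¬x_1 ∨ x_2)) ∧ ¬((x_0 ↔ ¬x_2))) ∨ (¬((x_5 ∨ ¬x_1)) ∨ (x_3 ∨ (x_1 ∨ x_0))) = True
      (x_2 ∨ (¬x_1 ∨ x_2)) ∧ ¬((x_0 ↔ ¬x_2)) = False
        x_2 ∨ (¬x_1 ∨ x_2) = True
          ¬x_1 ∨ x_2 = True
            ¬x_1 = True
        ¬((x_0 ↔ ¬x_2)) = False
          x_0 ↔ ¬x_2 = True
            ¬x_2 = True
      ¬((x_5 ∨ ¬x_1)) ∨ (x_3 ∨ (x_1 ∨ x_0)) = True
        ¬((x_5 ∨ ¬x_1)) = False
          x_5 ∨ ¬x_1 = True
            ¬x_1 = True
        x_3 ∨ (x_1 ∨ x_0) = True
          x_1 ∨ x_0 = True
    (((¬x_4 ∨ x_5) ∨ (x_0 → ¬x_4)) ↔ ((x_1 ∧ x_4) ∧ (x_4 → x_0))) ∧ ((x_5 → (x_1 → x_3)) → (x_0 ∨ (x_1 ↔ x_3))) = True
      ((¬x_4 ∨ x_5) ∨ (x_0 → ¬x_4)) ↔ ((x_1 ∧ x_4) ∧ (x_4 → x_0)) = True
        (¬x_4 ∨ x_5) ∨ (x_0 → ¬x_4) = False
          ¬x_4 ∨ x_5 = False
            ¬x_4 = False
          x_0 → ¬x_4 = False
            ¬x_4 = False
        (x_1 ∧ x_4) ∧ (x_4 → x_0) = False
          x_1 ∧ x_4 = False
          x_4 → x_0 = True
      (x_5 → (x_1 → x_3)) → (x_0 ∨ (x_1 ↔ x_3)) = True
        x_5 → (x_1 → x_3) = True
          x_1 → x_3 = True
        x_0 ∨ (x_1 ↔ x_3) = True
          x_1 ↔ x_3 = False
The formula evaluates to True.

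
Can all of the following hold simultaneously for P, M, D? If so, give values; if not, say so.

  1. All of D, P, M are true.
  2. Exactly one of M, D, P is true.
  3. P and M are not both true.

Unsatisfiable — no assignment works.

Case P = True:
  (1) forces D = True.
  Constraint (2) is violated (D=T, P=T) — contradiction.
Case P = False:
  Constraint (1) is violated (P=F) — contradiction.
Both cases fail — unsatisfiable.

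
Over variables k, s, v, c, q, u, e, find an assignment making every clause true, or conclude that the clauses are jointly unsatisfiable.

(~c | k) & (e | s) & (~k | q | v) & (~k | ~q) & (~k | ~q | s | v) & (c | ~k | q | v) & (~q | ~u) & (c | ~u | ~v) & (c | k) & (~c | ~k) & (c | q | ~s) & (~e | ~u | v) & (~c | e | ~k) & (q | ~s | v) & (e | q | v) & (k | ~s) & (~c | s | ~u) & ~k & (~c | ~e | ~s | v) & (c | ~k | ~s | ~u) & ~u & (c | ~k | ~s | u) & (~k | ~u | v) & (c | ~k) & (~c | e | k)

Case k = True:
  Clause (~k) is falsified — contradiction.
Case k = False:
  (~c | k) forces c = False.
  Clause (c | k) is falsified — contradiction.
Both cases fail, so the formula is unsatisfiable.

Unsatisfiable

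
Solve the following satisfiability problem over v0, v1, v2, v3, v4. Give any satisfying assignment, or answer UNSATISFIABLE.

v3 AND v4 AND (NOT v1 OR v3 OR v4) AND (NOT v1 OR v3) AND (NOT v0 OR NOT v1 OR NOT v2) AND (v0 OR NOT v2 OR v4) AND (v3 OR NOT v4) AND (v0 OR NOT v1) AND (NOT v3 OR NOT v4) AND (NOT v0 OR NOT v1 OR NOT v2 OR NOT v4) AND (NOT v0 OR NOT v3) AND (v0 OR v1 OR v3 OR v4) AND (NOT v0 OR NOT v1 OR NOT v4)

Unsatisfiable — no assignment works.

Case v3 = True:
  (v4) forces v4 = True.
  Clause (NOT v3 OR NOT v4) is falsified — contradiction.
Case v3 = False:
  Clause (v3) is falsified — contradiction.
Both cases fail, so the formula is unsatisfiable.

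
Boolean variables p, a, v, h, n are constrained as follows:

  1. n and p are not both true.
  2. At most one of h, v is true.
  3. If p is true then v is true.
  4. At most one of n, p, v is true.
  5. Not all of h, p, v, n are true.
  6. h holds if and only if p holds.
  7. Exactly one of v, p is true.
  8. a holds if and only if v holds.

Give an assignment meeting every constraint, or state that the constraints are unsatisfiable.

p = False, a = True, v = True, h = False, n = False

  (1) n=F, p=F — not both ✓
  (2) {h, v}: 1 true — at most one ✓
  (3) p=F ⇒ v: vacuous ✓
  (4) {n, p, v}: 1 true — at most one ✓
  (5) {h, p, v, n}: 1/4 true — not all ✓
  (6) h=F, p=F — same ✓
  (7) {v, p}: 1 true — exactly one ✓
  (8) a=T, v=T — same ✓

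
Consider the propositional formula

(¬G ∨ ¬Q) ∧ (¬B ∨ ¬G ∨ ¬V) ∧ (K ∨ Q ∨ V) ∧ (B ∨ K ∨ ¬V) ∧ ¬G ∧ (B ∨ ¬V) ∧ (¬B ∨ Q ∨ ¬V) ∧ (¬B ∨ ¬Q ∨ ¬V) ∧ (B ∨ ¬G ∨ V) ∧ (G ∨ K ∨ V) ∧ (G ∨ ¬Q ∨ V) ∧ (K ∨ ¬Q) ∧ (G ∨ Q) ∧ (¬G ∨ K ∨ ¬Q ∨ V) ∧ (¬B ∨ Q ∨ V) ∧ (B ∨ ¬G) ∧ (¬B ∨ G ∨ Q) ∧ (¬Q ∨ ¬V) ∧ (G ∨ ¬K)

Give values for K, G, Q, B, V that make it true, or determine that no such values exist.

Case G = True:
  Clause (¬G) is falsified — contradiction.
Case G = False:
  (G ∨ Q) forces Q = True.
  (G ∨ ¬Q ∨ V) forces V = True.
  Clause (¬Q ∨ ¬V) is falsified — contradiction.
Both cases fail, so the formula is unsatisfiable.

Unsatisfiable — no assignment works.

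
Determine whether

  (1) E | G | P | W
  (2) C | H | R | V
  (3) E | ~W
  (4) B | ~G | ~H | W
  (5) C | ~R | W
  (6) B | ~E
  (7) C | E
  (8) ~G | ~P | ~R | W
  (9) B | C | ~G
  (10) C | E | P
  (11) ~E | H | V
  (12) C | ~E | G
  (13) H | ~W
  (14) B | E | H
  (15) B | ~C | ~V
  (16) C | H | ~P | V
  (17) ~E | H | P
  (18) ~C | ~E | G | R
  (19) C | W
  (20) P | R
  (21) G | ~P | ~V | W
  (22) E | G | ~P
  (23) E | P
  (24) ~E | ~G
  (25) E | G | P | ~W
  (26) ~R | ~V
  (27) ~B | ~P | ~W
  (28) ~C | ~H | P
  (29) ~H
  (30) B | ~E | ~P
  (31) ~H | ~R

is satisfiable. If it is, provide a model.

V = True; P = True; G = True; B = True; C = True; R = False; E = False; H = False; W = False

Unit clause (~H) forces H = False.
In (H | ~W) only ~W is left, so W = False.
In (C | W) only C is left, so C = True.
Set V = True.
  then (B | ~C | ~V) forces B = True.
  then (~R | ~V) forces R = False.
  then (P | R) forces P = True.
  then (G | ~P | ~V | W) forces G = True.
  then (~E | ~G) forces E = False.
All clauses satisfied.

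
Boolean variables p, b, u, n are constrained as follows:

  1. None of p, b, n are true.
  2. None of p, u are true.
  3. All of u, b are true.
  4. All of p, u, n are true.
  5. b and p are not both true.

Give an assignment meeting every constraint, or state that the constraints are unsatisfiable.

Unsatisfiable — no assignment works.

Case p = True:
  Constraint (1) is violated (p=T) — contradiction.
Case p = False:
  Constraint (4) is violated (p=F) — contradiction.
Both cases fail — unsatisfiable.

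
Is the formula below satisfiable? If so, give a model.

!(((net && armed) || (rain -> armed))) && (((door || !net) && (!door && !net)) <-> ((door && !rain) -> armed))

armed=F, rain=T, door=F, net=F

  !(((net && armed) || (rain -> armed))) = True
    (net && armed) || (rain -> armed) = False
      net && armed = False
      rain -> armed = False
  ((door || !net) && (!door && !net)) <-> ((door && !rain) -> armed) = True
    (door || !net) && (!door && !net) = True
      door || !net = True
        !net = True
      !door && !net = True
        !door = True
        !net = True
    (door && !rain) -> armed = True
      door && !rain = False
        !rain = False
Both conjuncts True, so the formula holds.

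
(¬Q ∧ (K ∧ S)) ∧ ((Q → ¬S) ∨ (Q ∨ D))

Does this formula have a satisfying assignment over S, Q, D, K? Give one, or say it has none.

S = True; Q = False; D = True; K = True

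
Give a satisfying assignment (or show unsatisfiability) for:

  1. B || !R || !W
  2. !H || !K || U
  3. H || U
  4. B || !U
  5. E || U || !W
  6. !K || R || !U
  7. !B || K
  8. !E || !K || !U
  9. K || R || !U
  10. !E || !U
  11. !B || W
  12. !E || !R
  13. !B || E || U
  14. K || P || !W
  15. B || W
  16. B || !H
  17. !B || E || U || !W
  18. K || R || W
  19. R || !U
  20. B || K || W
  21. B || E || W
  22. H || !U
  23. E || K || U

Set P = True.
Try U = False:
  (H || U) forces H = True.
  (!H || !K || U) forces K = False.
  (!B || K) forces B = False.
  clause (B || !H) is falsified — backtrack.
So U = True.
  then (B || !U) forces B = True.
  then (!B || K) forces K = True.
  then (!E || !K || !U) forces E = False.
  then (!B || W) forces W = True.
  then (R || !U) forces R = True.
  then (H || !U) forces H = True.
All clauses satisfied.

P=T, U=T, R=T, E=F, K=T, W=T, B=T, H=T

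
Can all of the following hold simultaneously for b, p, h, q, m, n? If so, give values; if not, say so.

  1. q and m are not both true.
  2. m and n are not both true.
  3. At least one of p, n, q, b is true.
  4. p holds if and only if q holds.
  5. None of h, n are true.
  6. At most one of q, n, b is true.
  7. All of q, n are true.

Unsatisfiable — no assignment works.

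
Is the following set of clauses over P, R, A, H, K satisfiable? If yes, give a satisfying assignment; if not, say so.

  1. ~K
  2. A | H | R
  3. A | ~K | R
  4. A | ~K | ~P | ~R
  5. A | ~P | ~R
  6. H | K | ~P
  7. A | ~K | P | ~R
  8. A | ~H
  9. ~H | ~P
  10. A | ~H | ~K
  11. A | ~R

Unit clause (~K) forces K = False.
Try P = True:
  (H | K | ~P) forces H = True.
  clause (~H | ~P) is falsified — backtrack.
So P = False.
Set R = True.
  then (A | ~R) forces A = True.
Set H = False.
All clauses satisfied.

P = False, R = True, A = True, H = False, K = False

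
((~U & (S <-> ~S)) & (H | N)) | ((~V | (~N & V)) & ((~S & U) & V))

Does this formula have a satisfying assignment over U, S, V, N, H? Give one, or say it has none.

U = True, S = False, V = True, N = False, H = False

  ((~U & (S <-> ~S)) & (H | N)) | ((~V | (~N & V)) & ((~S & U) & V)) = True
    (~U & (S <-> ~S)) & (H | N) = False
      ~U & (S <-> ~S) = False
        ~U = False
        S <-> ~S = False
          ~S = True
      H | N = False
    (~V | (~N & V)) & ((~S & U) & V) = True
      ~V | (~N & V) = True
        ~V = False
        ~N & V = True
          ~N = True
      (~S & U) & V = True
        ~S & U = True
          ~S = True
The formula evaluates to True.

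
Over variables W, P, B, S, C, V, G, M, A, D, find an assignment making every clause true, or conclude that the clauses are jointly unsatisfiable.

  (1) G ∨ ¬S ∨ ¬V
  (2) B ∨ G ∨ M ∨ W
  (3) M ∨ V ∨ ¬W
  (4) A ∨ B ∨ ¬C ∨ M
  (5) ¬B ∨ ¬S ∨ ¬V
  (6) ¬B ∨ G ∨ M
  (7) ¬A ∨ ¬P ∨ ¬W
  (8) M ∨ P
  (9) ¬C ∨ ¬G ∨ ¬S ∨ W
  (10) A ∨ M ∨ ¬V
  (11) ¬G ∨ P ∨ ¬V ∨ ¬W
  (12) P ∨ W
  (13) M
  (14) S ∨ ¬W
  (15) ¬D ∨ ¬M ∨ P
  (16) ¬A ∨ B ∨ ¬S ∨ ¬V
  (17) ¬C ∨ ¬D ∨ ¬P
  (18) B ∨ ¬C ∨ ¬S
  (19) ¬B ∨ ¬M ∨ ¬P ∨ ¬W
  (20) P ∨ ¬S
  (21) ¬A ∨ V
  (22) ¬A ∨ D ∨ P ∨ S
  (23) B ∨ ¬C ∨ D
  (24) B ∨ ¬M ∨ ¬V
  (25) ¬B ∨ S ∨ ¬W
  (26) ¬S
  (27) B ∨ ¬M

Unit clause (M) forces M = True.
Unit clause (¬S) forces S = False.
In (B ∨ ¬M) only B is left, so B = True.
In (S ∨ ¬W) only ¬W is left, so W = False.
In (P ∨ W) only P is left, so P = True.
Set C = True.
  then (¬C ∨ ¬D ∨ ¬P) forces D = False.
Set V = False.
  then (¬A ∨ V) forces A = False.
Set G = True.
All clauses satisfied.

W=F; P=T; B=T; S=F; C=T; V=F; G=T; M=T; A=F; D=F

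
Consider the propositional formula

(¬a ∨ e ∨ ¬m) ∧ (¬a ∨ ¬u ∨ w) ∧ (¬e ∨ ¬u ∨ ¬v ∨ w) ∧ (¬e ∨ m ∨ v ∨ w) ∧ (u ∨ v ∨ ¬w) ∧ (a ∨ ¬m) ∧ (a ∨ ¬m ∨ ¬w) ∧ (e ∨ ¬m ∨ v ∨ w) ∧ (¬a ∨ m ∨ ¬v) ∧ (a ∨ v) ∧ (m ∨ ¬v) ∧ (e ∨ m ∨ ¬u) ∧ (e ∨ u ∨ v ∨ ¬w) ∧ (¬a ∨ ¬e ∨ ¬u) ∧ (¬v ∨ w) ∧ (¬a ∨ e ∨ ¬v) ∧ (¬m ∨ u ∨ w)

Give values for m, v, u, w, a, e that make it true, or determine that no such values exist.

Set m = True.
  then (a ∨ ¬m) forces a = True.
  then (¬a ∨ e ∨ ¬m) forces e = True.
  then (¬a ∨ ¬e ∨ ¬u) forces u = False.
  then (¬m ∨ u ∨ w) forces w = True.
  then (u ∨ v ∨ ¬w) forces v = True.
All clauses satisfied.

m=T, v=T, u=F, w=T, a=T, e=T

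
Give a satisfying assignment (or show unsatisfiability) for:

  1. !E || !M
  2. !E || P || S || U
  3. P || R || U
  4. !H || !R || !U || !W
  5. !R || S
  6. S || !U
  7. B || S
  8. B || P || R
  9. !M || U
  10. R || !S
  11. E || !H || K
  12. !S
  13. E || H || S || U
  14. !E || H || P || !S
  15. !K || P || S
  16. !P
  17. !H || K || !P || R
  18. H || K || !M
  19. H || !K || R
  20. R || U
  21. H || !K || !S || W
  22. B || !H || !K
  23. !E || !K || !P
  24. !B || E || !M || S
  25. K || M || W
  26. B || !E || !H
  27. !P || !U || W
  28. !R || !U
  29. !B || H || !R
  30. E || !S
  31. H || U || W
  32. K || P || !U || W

No satisfying assignment exists.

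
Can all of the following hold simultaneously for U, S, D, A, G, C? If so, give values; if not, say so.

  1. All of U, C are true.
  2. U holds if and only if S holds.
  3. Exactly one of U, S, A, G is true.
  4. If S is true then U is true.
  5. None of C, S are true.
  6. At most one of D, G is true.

Case C = True:
  Constraint (5) is violated (C=T) — contradiction.
Case C = False:
  Constraint (1) is violated (C=F) — contradiction.
Both cases fail — unsatisfiable.

The formula is unsatisfiable.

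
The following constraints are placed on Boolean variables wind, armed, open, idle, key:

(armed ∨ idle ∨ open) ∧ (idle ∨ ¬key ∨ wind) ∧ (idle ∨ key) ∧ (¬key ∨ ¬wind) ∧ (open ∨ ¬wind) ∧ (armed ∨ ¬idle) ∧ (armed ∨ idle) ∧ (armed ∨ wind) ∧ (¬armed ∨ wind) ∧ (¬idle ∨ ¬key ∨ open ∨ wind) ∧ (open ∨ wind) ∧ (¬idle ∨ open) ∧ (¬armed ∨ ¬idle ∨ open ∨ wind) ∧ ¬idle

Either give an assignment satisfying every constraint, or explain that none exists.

Case idle = True:
  Clause (¬idle) is falsified — contradiction.
Case idle = False:
  (idle ∨ key) forces key = True.
  (idle ∨ ¬key ∨ wind) forces wind = True.
  Clause (¬key ∨ ¬wind) is falsified — contradiction.
Both cases fail, so the formula is unsatisfiable.

UNSATISFIABLE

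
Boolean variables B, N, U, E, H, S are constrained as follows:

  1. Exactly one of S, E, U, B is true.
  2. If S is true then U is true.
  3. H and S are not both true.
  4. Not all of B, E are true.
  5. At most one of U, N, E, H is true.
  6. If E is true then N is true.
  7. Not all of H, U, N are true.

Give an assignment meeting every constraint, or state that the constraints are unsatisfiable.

B = False, N = False, U = True, E = False, H = False, S = False

  (1) {S, E, U, B}: 1 true — exactly one ✓
  (2) S=F ⇒ U: vacuous ✓
  (3) H=F, S=F — not both ✓
  (4) {B, E}: 0/2 true — not all ✓
  (5) {U, N, E, H}: 1 true — at most one ✓
  (6) E=F ⇒ N: vacuous ✓
  (7) {H, U, N}: 1/3 true — not all ✓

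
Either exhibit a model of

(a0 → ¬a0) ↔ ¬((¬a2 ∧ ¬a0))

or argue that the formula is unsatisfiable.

a0 = False, a2 = True

  (a0 → ¬a0) ↔ ¬((¬a2 ∧ ¬a0)) = True
    a0 → ¬a0 = True
      ¬a0 = True
    ¬((¬a2 ∧ ¬a0)) = True
      ¬a2 ∧ ¬a0 = False
        ¬a2 = False
        ¬a0 = True
The formula evaluates to True.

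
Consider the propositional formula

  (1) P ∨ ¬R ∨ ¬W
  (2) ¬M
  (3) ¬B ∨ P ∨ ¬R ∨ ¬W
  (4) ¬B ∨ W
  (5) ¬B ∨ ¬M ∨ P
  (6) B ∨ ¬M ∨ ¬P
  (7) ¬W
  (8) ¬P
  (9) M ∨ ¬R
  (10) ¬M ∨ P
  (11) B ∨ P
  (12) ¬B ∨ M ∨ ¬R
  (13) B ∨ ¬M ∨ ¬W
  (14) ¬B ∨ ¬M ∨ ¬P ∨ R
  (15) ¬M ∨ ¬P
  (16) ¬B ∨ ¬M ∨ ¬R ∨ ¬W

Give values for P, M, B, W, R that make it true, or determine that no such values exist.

UNSATISFIABLE

Case P = True:
  Clause (¬P) is falsified — contradiction.
Case P = False:
  (¬M) forces M = False.
  (¬W) forces W = False.
  (¬B ∨ W) forces B = False.
  Clause (B ∨ P) is falsified — contradiction.
Both cases fail, so the formula is unsatisfiable.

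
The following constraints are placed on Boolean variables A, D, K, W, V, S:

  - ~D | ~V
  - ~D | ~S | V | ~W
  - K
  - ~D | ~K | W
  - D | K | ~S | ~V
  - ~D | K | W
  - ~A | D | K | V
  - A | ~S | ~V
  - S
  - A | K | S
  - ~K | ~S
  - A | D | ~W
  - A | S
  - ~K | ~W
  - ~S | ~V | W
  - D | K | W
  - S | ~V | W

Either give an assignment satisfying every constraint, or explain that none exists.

Unsatisfiable — no assignment works.

Case K = True:
  (S) forces S = True.
  Clause (~K | ~S) is falsified — contradiction.
Case K = False:
  Clause (K) is falsified — contradiction.
Both cases fail, so the formula is unsatisfiable.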